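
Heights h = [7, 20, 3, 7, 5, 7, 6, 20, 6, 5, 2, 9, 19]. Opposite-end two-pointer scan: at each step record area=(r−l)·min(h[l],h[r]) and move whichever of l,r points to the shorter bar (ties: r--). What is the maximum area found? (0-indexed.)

l=0 r=12: min(7,19)*12=84 best=84 *, l++
l=1 r=12: min(20,19)*11=209 best=209 *, r--
l=1 r=11: min(20,9)*10=90 best=209, r--
l=1 r=10: min(20,2)*9=18 best=209, r--
l=1 r=9: min(20,5)*8=40 best=209, r--
l=1 r=8: min(20,6)*7=42 best=209, r--
l=1 r=7: min(20,20)*6=120 best=209, r--
l=1 r=6: min(20,6)*5=30 best=209, r--
l=1 r=5: min(20,7)*4=28 best=209, r--
l=1 r=4: min(20,5)*3=15 best=209, r--
l=1 r=3: min(20,7)*2=14 best=209, r--
l=1 r=2: min(20,3)*1=3 best=209, r--

max area = 209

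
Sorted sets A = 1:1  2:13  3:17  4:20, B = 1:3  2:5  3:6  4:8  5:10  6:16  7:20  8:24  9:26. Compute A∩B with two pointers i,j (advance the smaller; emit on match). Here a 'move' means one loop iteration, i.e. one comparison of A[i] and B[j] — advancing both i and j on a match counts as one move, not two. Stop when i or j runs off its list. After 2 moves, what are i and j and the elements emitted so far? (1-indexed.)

i=1 j=1: 1<3, i++
i=2 j=1: 13>3, j++

i=2, j=2, emitted=[]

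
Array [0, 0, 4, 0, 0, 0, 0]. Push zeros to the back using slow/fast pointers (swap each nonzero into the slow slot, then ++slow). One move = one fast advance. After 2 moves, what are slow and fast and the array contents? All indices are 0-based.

(s=0,f=0) a[fast]=0 → fast++
(s=0,f=1) a[fast]=0 → fast++

slow=0, fast=2, a=[0, 0, 4, 0, 0, 0, 0]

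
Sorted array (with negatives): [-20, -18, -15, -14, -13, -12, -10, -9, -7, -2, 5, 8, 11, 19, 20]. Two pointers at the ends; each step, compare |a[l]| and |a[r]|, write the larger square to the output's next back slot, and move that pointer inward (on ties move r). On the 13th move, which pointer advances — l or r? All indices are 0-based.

l

l=0 r=14: |-20|<=|20| out[14]=400, r--
l=0 r=13: |-20|>|19| out[13]=400, l++
l=1 r=13: |-18|<=|19| out[12]=361, r--
l=1 r=12: |-18|>|11| out[11]=324, l++
l=2 r=12: |-15|>|11| out[10]=225, l++
l=3 r=12: |-14|>|11| out[9]=196, l++
l=4 r=12: |-13|>|11| out[8]=169, l++
l=5 r=12: |-12|>|11| out[7]=144, l++
l=6 r=12: |-10|<=|11| out[6]=121, r--
l=6 r=11: |-10|>|8| out[5]=100, l++
l=7 r=11: |-9|>|8| out[4]=81, l++
l=8 r=11: |-7|<=|8| out[3]=64, r--
l=8 r=10: |-7|>|5| out[2]=49, l++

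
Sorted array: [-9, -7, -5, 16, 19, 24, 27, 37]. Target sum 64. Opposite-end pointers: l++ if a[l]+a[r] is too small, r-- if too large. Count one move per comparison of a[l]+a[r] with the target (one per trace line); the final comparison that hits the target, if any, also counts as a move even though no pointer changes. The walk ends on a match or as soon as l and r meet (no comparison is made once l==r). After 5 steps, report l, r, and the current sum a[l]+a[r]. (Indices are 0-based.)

l=0 r=7: -9+37=28 <64, l++
l=1 r=7: -7+37=30 <64, l++
l=2 r=7: -5+37=32 <64, l++
l=3 r=7: 16+37=53 <64, l++
l=4 r=7: 19+37=56 <64, l++

l=5, r=7, sum=61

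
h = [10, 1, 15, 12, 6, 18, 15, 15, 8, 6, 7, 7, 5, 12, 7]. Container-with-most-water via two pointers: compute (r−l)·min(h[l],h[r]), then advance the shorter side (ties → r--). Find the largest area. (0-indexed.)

l=0 r=14: min(10,7)*14=98 best=98 *, r--
l=0 r=13: min(10,12)*13=130 best=130 *, l++
l=1 r=13: min(1,12)*12=12 best=130, l++
l=2 r=13: min(15,12)*11=132 best=132 *, r--
l=2 r=12: min(15,5)*10=50 best=132, r--
l=2 r=11: min(15,7)*9=63 best=132, r--
l=2 r=10: min(15,7)*8=56 best=132, r--
l=2 r=9: min(15,6)*7=42 best=132, r--
l=2 r=8: min(15,8)*6=48 best=132, r--
l=2 r=7: min(15,15)*5=75 best=132, r--
l=2 r=6: min(15,15)*4=60 best=132, r--
l=2 r=5: min(15,18)*3=45 best=132, l++
l=3 r=5: min(12,18)*2=24 best=132, l++
l=4 r=5: min(6,18)*1=6 best=132, l++

max area = 132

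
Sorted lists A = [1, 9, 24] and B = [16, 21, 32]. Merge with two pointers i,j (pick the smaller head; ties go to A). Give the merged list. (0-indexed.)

[1, 9, 16, 21, 24, 32]

[i=0,j=0] A[i]=1<=B[j]=16 take 1 → i++
[i=1,j=0] A[i]=9<=B[j]=16 take 9 → i++
[i=2,j=0] A[i]=24>B[j]=16 take 16 → j++
[i=2,j=1] A[i]=24>B[j]=21 take 21 → j++
[i=2,j=2] A[i]=24<=B[j]=32 take 24 → i++
[i=3,j=2] A done, take B[j]=32 → j++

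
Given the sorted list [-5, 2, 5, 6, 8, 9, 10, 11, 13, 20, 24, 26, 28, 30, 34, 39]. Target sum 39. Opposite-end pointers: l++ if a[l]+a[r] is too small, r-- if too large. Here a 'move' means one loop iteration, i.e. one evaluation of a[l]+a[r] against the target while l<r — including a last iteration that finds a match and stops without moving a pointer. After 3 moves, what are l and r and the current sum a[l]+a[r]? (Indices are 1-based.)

l=3, r=15, sum=39

l=1 r=16: -5+39=34 <39, l++
l=2 r=16: 2+39=41 >39, r--
l=2 r=15: 2+34=36 <39, l++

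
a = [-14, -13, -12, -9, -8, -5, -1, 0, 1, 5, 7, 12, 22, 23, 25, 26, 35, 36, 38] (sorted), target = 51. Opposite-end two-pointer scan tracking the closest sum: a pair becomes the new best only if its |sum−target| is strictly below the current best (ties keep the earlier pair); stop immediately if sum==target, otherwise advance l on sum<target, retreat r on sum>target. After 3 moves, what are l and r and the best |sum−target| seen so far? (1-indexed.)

l=1 r=19: -14+38=24 d=27 *, l++
l=2 r=19: -13+38=25 d=26 *, l++
l=3 r=19: -12+38=26 d=25 *, l++

l=4, r=19, best |Δ|=25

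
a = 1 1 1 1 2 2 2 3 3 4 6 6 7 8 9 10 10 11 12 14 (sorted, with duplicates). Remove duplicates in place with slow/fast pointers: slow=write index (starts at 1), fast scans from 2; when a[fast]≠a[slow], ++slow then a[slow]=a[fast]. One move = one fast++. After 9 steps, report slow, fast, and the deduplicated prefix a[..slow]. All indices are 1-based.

(s=1,f=2) a[fast]=1=a[slow] dup → fast++
(s=1,f=3) a[fast]=1=a[slow] dup → fast++
(s=1,f=4) a[fast]=1=a[slow] dup → fast++
(s=1,f=5) a[fast]=2≠a[slow]=1 write a[2]=2 → slow++,fast++
(s=2,f=6) a[fast]=2=a[slow] dup → fast++
(s=2,f=7) a[fast]=2=a[slow] dup → fast++
(s=2,f=8) a[fast]=3≠a[slow]=2 write a[3]=3 → slow++,fast++
(s=3,f=9) a[fast]=3=a[slow] dup → fast++
(s=3,f=10) a[fast]=4≠a[slow]=3 write a[4]=4 → slow++,fast++

slow=4, fast=11, prefix=[1, 2, 3, 4]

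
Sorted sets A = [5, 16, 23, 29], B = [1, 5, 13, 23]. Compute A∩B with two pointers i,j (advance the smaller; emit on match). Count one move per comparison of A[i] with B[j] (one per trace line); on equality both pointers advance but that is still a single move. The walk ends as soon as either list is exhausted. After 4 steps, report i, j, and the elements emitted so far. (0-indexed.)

i=2, j=3, emitted=[5]

[i=0,j=0] 5>1 → j++
[i=0,j=1] 5==5 emit → i++,j++
[i=1,j=2] 16>13 → j++
[i=1,j=3] 16<23 → i++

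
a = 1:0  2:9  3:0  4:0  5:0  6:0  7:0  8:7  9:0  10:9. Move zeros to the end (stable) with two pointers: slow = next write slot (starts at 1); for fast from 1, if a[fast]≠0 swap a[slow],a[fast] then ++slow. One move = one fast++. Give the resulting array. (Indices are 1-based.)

(s=1,f=1) a[fast]=0 → fast++
(s=1,f=2) a[fast]=9≠0 swap→a[1]=9 → slow++,fast++
(s=2,f=3) a[fast]=0 → fast++
(s=2,f=4) a[fast]=0 → fast++
(s=2,f=5) a[fast]=0 → fast++
(s=2,f=6) a[fast]=0 → fast++
(s=2,f=7) a[fast]=0 → fast++
(s=2,f=8) a[fast]=7≠0 swap→a[2]=7 → slow++,fast++
(s=3,f=9) a[fast]=0 → fast++
(s=3,f=10) a[fast]=9≠0 swap→a[3]=9 → slow++,fast++

[9, 7, 9, 0, 0, 0, 0, 0, 0, 0]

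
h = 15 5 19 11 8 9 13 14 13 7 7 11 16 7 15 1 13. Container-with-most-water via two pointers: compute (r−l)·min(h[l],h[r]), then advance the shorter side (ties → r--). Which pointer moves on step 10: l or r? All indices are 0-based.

r

[0,16] min(15,13)*16=208 best=208 * → r--
[0,15] min(15,1)*15=15 best=208 → r--
[0,14] min(15,15)*14=210 best=210 * → r--
[0,13] min(15,7)*13=91 best=210 → r--
[0,12] min(15,16)*12=180 best=210 → l++
[1,12] min(5,16)*11=55 best=210 → l++
[2,12] min(19,16)*10=160 best=210 → r--
[2,11] min(19,11)*9=99 best=210 → r--
[2,10] min(19,7)*8=56 best=210 → r--
[2,9] min(19,7)*7=49 best=210 → r--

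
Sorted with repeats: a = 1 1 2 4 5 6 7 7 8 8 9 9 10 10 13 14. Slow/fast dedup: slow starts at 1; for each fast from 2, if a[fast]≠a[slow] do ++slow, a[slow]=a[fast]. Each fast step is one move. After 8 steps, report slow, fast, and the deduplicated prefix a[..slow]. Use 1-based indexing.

slow=7, fast=10, prefix=[1, 2, 4, 5, 6, 7, 8]

slow=1 fast=2: a[fast]=1=a[slow] dup, fast++
slow=1 fast=3: a[fast]=2≠a[slow]=1 write a[2]=2, slow++,fast++
slow=2 fast=4: a[fast]=4≠a[slow]=2 write a[3]=4, slow++,fast++
slow=3 fast=5: a[fast]=5≠a[slow]=4 write a[4]=5, slow++,fast++
slow=4 fast=6: a[fast]=6≠a[slow]=5 write a[5]=6, slow++,fast++
slow=5 fast=7: a[fast]=7≠a[slow]=6 write a[6]=7, slow++,fast++
slow=6 fast=8: a[fast]=7=a[slow] dup, fast++
slow=6 fast=9: a[fast]=8≠a[slow]=7 write a[7]=8, slow++,fast++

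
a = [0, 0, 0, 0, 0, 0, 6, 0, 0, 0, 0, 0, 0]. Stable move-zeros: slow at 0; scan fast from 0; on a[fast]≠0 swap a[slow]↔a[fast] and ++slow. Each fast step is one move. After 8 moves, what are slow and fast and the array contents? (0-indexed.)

slow=1, fast=8, a=[6, 0, 0, 0, 0, 0, 0, 0, 0, 0, 0, 0, 0]

(s=0,f=0) a[fast]=0 → fast++
(s=0,f=1) a[fast]=0 → fast++
(s=0,f=2) a[fast]=0 → fast++
(s=0,f=3) a[fast]=0 → fast++
(s=0,f=4) a[fast]=0 → fast++
(s=0,f=5) a[fast]=0 → fast++
(s=0,f=6) a[fast]=6≠0 swap→a[0]=6 → slow++,fast++
(s=1,f=7) a[fast]=0 → fast++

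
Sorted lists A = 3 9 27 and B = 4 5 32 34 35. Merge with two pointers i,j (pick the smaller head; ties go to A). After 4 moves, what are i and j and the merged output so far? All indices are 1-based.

i=3, j=3, merged so far=[3, 4, 5, 9]

[i=1,j=1] A[i]=3<=B[j]=4 take 3 → i++
[i=2,j=1] A[i]=9>B[j]=4 take 4 → j++
[i=2,j=2] A[i]=9>B[j]=5 take 5 → j++
[i=2,j=3] A[i]=9<=B[j]=32 take 9 → i++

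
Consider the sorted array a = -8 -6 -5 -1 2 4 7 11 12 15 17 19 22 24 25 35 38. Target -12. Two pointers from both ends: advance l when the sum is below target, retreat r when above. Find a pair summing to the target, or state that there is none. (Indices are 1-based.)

no pair

l=1 r=17: -8+38=30 >-12, r--
l=1 r=16: -8+35=27 >-12, r--
l=1 r=15: -8+25=17 >-12, r--
l=1 r=14: -8+24=16 >-12, r--
l=1 r=13: -8+22=14 >-12, r--
l=1 r=12: -8+19=11 >-12, r--
l=1 r=11: -8+17=9 >-12, r--
l=1 r=10: -8+15=7 >-12, r--
l=1 r=9: -8+12=4 >-12, r--
l=1 r=8: -8+11=3 >-12, r--
l=1 r=7: -8+7=-1 >-12, r--
l=1 r=6: -8+4=-4 >-12, r--
l=1 r=5: -8+2=-6 >-12, r--
l=1 r=4: -8+-1=-9 >-12, r--
l=1 r=3: -8+-5=-13 <-12, l++
l=2 r=3: -6+-5=-11 >-12, r--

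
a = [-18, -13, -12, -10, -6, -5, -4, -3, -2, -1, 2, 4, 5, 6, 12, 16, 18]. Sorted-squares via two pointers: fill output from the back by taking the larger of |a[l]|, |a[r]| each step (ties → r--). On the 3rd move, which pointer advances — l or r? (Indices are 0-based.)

r

l=0 r=16: |-18|<=|18| out[16]=324, r--
l=0 r=15: |-18|>|16| out[15]=324, l++
l=1 r=15: |-13|<=|16| out[14]=256, r--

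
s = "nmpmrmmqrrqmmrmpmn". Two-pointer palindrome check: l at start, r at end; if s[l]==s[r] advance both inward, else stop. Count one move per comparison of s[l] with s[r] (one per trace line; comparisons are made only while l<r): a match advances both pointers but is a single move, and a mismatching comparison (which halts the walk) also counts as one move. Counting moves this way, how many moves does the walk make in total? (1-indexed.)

9 moves

l=1 r=18: 'n'=='n', l++,r--
l=2 r=17: 'm'=='m', l++,r--
l=3 r=16: 'p'=='p', l++,r--
l=4 r=15: 'm'=='m', l++,r--
l=5 r=14: 'r'=='r', l++,r--
l=6 r=13: 'm'=='m', l++,r--
l=7 r=12: 'm'=='m', l++,r--
l=8 r=11: 'q'=='q', l++,r--
l=9 r=10: 'r'=='r', l++,r--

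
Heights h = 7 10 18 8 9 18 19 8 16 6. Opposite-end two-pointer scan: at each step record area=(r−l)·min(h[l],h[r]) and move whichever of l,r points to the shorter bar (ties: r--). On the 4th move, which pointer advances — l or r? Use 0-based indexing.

[0,9] min(7,6)*9=54 best=54 * → r--
[0,8] min(7,16)*8=56 best=56 * → l++
[1,8] min(10,16)*7=70 best=70 * → l++
[2,8] min(18,16)*6=96 best=96 * → r--

r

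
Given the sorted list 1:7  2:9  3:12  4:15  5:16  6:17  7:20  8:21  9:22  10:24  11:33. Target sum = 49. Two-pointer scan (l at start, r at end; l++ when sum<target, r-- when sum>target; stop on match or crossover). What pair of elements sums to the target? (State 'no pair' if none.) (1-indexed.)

(16, 33)

[1,11] 7+33=40 <49 → l++
[2,11] 9+33=42 <49 → l++
[3,11] 12+33=45 <49 → l++
[4,11] 15+33=48 <49 → l++
[5,11] 16+33=49 → found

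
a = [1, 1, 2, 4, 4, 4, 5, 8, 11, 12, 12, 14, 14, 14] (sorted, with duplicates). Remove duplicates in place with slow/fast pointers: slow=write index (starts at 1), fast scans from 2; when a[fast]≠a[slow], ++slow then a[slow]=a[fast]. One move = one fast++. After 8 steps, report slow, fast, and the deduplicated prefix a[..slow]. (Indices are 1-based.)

slow=6, fast=10, prefix=[1, 2, 4, 5, 8, 11]

slow=1 fast=2: a[fast]=1=a[slow] dup, fast++
slow=1 fast=3: a[fast]=2≠a[slow]=1 write a[2]=2, slow++,fast++
slow=2 fast=4: a[fast]=4≠a[slow]=2 write a[3]=4, slow++,fast++
slow=3 fast=5: a[fast]=4=a[slow] dup, fast++
slow=3 fast=6: a[fast]=4=a[slow] dup, fast++
slow=3 fast=7: a[fast]=5≠a[slow]=4 write a[4]=5, slow++,fast++
slow=4 fast=8: a[fast]=8≠a[slow]=5 write a[5]=8, slow++,fast++
slow=5 fast=9: a[fast]=11≠a[slow]=8 write a[6]=11, slow++,fast++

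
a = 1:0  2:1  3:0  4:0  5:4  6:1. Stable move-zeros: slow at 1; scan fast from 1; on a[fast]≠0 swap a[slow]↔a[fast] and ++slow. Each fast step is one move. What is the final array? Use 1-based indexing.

[1, 4, 1, 0, 0, 0]

slow=1 fast=1: a[fast]=0, fast++
slow=1 fast=2: a[fast]=1≠0 swap→a[1]=1, slow++,fast++
slow=2 fast=3: a[fast]=0, fast++
slow=2 fast=4: a[fast]=0, fast++
slow=2 fast=5: a[fast]=4≠0 swap→a[2]=4, slow++,fast++
slow=3 fast=6: a[fast]=1≠0 swap→a[3]=1, slow++,fast++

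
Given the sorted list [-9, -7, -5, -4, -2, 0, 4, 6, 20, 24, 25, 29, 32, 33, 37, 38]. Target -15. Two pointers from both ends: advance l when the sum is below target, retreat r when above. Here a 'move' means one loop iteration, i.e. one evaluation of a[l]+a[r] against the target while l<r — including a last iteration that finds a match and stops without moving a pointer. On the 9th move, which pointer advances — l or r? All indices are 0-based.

r

[0,15] -9+38=29 >-15 → r--
[0,14] -9+37=28 >-15 → r--
[0,13] -9+33=24 >-15 → r--
[0,12] -9+32=23 >-15 → r--
[0,11] -9+29=20 >-15 → r--
[0,10] -9+25=16 >-15 → r--
[0,9] -9+24=15 >-15 → r--
[0,8] -9+20=11 >-15 → r--
[0,7] -9+6=-3 >-15 → r--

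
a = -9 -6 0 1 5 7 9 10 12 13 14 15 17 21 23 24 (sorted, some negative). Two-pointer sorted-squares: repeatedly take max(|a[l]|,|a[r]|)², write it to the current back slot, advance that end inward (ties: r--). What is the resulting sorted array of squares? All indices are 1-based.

[0, 1, 25, 36, 49, 81, 81, 100, 144, 169, 196, 225, 289, 441, 529, 576]

l=1 r=16: |-9|<=|24| out[16]=576, r--
l=1 r=15: |-9|<=|23| out[15]=529, r--
l=1 r=14: |-9|<=|21| out[14]=441, r--
l=1 r=13: |-9|<=|17| out[13]=289, r--
l=1 r=12: |-9|<=|15| out[12]=225, r--
l=1 r=11: |-9|<=|14| out[11]=196, r--
l=1 r=10: |-9|<=|13| out[10]=169, r--
l=1 r=9: |-9|<=|12| out[9]=144, r--
l=1 r=8: |-9|<=|10| out[8]=100, r--
l=1 r=7: |-9|<=|9| out[7]=81, r--
l=1 r=6: |-9|>|7| out[6]=81, l++
l=2 r=6: |-6|<=|7| out[5]=49, r--
l=2 r=5: |-6|>|5| out[4]=36, l++
l=3 r=5: |0|<=|5| out[3]=25, r--
l=3 r=4: |0|<=|1| out[2]=1, r--
l=3 r=3: |0|<=|0| out[1]=0, r--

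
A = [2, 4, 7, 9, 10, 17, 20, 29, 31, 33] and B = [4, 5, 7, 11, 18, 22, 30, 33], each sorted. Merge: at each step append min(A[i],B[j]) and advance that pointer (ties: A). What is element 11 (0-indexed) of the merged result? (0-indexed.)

[i=0,j=0] A[i]=2<=B[j]=4 take 2 → i++
[i=1,j=0] A[i]=4<=B[j]=4 take 4 → i++
[i=2,j=0] A[i]=7>B[j]=4 take 4 → j++
[i=2,j=1] A[i]=7>B[j]=5 take 5 → j++
[i=2,j=2] A[i]=7<=B[j]=7 take 7 → i++
[i=3,j=2] A[i]=9>B[j]=7 take 7 → j++
[i=3,j=3] A[i]=9<=B[j]=11 take 9 → i++
[i=4,j=3] A[i]=10<=B[j]=11 take 10 → i++
[i=5,j=3] A[i]=17>B[j]=11 take 11 → j++
[i=5,j=4] A[i]=17<=B[j]=18 take 17 → i++
[i=6,j=4] A[i]=20>B[j]=18 take 18 → j++
[i=6,j=5] A[i]=20<=B[j]=22 take 20 → i++
[i=7,j=5] A[i]=29>B[j]=22 take 22 → j++
[i=7,j=6] A[i]=29<=B[j]=30 take 29 → i++
[i=8,j=6] A[i]=31>B[j]=30 take 30 → j++
[i=8,j=7] A[i]=31<=B[j]=33 take 31 → i++
[i=9,j=7] A[i]=33<=B[j]=33 take 33 → i++
[i=10,j=7] A done, take B[j]=33 → j++

merged[11] = 20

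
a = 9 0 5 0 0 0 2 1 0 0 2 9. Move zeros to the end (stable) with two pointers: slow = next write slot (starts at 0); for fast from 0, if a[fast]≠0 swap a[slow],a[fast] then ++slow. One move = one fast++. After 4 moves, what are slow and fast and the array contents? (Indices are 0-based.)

slow=0 fast=0: a[fast]=9≠0 swap→a[0]=9, slow++,fast++
slow=1 fast=1: a[fast]=0, fast++
slow=1 fast=2: a[fast]=5≠0 swap→a[1]=5, slow++,fast++
slow=2 fast=3: a[fast]=0, fast++

slow=2, fast=4, a=[9, 5, 0, 0, 0, 0, 2, 1, 0, 0, 2, 9]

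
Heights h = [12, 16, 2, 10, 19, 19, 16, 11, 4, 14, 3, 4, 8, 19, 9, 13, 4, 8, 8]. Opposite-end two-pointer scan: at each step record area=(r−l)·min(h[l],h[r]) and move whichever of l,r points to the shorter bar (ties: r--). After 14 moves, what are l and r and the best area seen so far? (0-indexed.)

l=4, r=8, best area=192

l=0 r=18: min(12,8)*18=144 best=144 *, r--
l=0 r=17: min(12,8)*17=136 best=144, r--
l=0 r=16: min(12,4)*16=64 best=144, r--
l=0 r=15: min(12,13)*15=180 best=180 *, l++
l=1 r=15: min(16,13)*14=182 best=182 *, r--
l=1 r=14: min(16,9)*13=117 best=182, r--
l=1 r=13: min(16,19)*12=192 best=192 *, l++
l=2 r=13: min(2,19)*11=22 best=192, l++
l=3 r=13: min(10,19)*10=100 best=192, l++
l=4 r=13: min(19,19)*9=171 best=192, r--
l=4 r=12: min(19,8)*8=64 best=192, r--
l=4 r=11: min(19,4)*7=28 best=192, r--
l=4 r=10: min(19,3)*6=18 best=192, r--
l=4 r=9: min(19,14)*5=70 best=192, r--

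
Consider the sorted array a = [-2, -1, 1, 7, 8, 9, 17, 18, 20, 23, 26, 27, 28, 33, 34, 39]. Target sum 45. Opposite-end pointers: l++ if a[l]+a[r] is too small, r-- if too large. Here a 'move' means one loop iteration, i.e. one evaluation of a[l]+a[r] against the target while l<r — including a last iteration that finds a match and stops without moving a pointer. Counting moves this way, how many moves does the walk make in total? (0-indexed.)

10 moves

[0,15] -2+39=37 <45 → l++
[1,15] -1+39=38 <45 → l++
[2,15] 1+39=40 <45 → l++
[3,15] 7+39=46 >45 → r--
[3,14] 7+34=41 <45 → l++
[4,14] 8+34=42 <45 → l++
[5,14] 9+34=43 <45 → l++
[6,14] 17+34=51 >45 → r--
[6,13] 17+33=50 >45 → r--
[6,12] 17+28=45 → found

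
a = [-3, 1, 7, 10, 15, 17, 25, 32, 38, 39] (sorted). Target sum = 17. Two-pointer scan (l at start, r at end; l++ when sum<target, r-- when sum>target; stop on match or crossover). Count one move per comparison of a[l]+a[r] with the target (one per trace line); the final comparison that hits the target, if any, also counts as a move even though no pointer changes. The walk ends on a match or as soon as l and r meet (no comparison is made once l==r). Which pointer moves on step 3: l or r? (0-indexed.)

r

[0,9] -3+39=36 >17 → r--
[0,8] -3+38=35 >17 → r--
[0,7] -3+32=29 >17 → r--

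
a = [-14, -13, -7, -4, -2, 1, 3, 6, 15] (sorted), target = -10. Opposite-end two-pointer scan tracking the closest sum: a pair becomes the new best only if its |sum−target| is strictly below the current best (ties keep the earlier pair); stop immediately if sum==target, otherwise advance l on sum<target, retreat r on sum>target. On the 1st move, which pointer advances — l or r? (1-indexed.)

r

l=1 r=9: -14+15=1 d=11 *, r--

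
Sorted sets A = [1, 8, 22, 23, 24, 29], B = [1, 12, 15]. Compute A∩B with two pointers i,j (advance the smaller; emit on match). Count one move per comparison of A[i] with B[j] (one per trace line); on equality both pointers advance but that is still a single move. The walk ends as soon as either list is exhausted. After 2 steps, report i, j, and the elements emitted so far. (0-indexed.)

i=0 j=0: 1==1 emit, i++,j++
i=1 j=1: 8<12, i++

i=2, j=1, emitted=[1]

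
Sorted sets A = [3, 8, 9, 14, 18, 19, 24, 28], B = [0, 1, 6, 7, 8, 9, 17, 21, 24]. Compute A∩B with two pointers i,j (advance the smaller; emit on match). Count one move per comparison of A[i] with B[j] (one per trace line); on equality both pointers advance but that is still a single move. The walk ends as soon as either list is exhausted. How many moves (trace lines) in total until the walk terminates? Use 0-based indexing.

i=0 j=0: 3>0, j++
i=0 j=1: 3>1, j++
i=0 j=2: 3<6, i++
i=1 j=2: 8>6, j++
i=1 j=3: 8>7, j++
i=1 j=4: 8==8 emit, i++,j++
i=2 j=5: 9==9 emit, i++,j++
i=3 j=6: 14<17, i++
i=4 j=6: 18>17, j++
i=4 j=7: 18<21, i++
i=5 j=7: 19<21, i++
i=6 j=7: 24>21, j++
i=6 j=8: 24==24 emit, i++,j++

13 moves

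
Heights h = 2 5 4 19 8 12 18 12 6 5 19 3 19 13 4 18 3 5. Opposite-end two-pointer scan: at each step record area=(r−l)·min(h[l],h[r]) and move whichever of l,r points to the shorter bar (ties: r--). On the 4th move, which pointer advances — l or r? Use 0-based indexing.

[0,17] min(2,5)*17=34 best=34 * → l++
[1,17] min(5,5)*16=80 best=80 * → r--
[1,16] min(5,3)*15=45 best=80 → r--
[1,15] min(5,18)*14=70 best=80 → l++

l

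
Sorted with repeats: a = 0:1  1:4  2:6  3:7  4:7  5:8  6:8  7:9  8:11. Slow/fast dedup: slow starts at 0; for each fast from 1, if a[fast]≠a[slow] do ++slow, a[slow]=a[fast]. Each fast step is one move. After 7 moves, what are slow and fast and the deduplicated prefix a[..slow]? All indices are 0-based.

(s=0,f=1) a[fast]=4≠a[slow]=1 write a[1]=4 → slow++,fast++
(s=1,f=2) a[fast]=6≠a[slow]=4 write a[2]=6 → slow++,fast++
(s=2,f=3) a[fast]=7≠a[slow]=6 write a[3]=7 → slow++,fast++
(s=3,f=4) a[fast]=7=a[slow] dup → fast++
(s=3,f=5) a[fast]=8≠a[slow]=7 write a[4]=8 → slow++,fast++
(s=4,f=6) a[fast]=8=a[slow] dup → fast++
(s=4,f=7) a[fast]=9≠a[slow]=8 write a[5]=9 → slow++,fast++

slow=5, fast=8, prefix=[1, 4, 6, 7, 8, 9]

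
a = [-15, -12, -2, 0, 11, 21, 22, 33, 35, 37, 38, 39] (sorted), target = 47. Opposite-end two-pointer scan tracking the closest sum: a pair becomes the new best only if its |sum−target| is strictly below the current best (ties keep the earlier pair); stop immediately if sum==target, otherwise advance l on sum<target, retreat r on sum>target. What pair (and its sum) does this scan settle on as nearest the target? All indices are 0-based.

[0,11] -15+39=24 d=23 * → l++
[1,11] -12+39=27 d=20 * → l++
[2,11] -2+39=37 d=10 * → l++
[3,11] 0+39=39 d=8 * → l++
[4,11] 11+39=50 d=3 * → r--
[4,10] 11+38=49 d=2 * → r--
[4,9] 11+37=48 d=1 * → r--
[4,8] 11+35=46 d=1 → l++
[5,8] 21+35=56 d=9 → r--
[5,7] 21+33=54 d=7 → r--
[5,6] 21+22=43 d=4 → l++

pair (11, 37) with sum 48 (|Δ|=1)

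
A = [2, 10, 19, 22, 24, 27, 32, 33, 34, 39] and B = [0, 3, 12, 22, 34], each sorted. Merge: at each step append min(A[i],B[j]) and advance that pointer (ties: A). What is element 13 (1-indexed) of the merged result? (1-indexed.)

[i=1,j=1] A[i]=2>B[j]=0 take 0 → j++
[i=1,j=2] A[i]=2<=B[j]=3 take 2 → i++
[i=2,j=2] A[i]=10>B[j]=3 take 3 → j++
[i=2,j=3] A[i]=10<=B[j]=12 take 10 → i++
[i=3,j=3] A[i]=19>B[j]=12 take 12 → j++
[i=3,j=4] A[i]=19<=B[j]=22 take 19 → i++
[i=4,j=4] A[i]=22<=B[j]=22 take 22 → i++
[i=5,j=4] A[i]=24>B[j]=22 take 22 → j++
[i=5,j=5] A[i]=24<=B[j]=34 take 24 → i++
[i=6,j=5] A[i]=27<=B[j]=34 take 27 → i++
[i=7,j=5] A[i]=32<=B[j]=34 take 32 → i++
[i=8,j=5] A[i]=33<=B[j]=34 take 33 → i++
[i=9,j=5] A[i]=34<=B[j]=34 take 34 → i++
[i=10,j=5] A[i]=39>B[j]=34 take 34 → j++
[i=10,j=6] B done, take A[i]=39 → i++

merged[13] = 34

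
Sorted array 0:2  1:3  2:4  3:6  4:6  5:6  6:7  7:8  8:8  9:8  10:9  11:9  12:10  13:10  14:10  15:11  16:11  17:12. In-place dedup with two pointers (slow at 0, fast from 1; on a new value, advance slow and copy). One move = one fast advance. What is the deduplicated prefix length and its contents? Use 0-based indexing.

slow=0 fast=1: a[fast]=3≠a[slow]=2 write a[1]=3, slow++,fast++
slow=1 fast=2: a[fast]=4≠a[slow]=3 write a[2]=4, slow++,fast++
slow=2 fast=3: a[fast]=6≠a[slow]=4 write a[3]=6, slow++,fast++
slow=3 fast=4: a[fast]=6=a[slow] dup, fast++
slow=3 fast=5: a[fast]=6=a[slow] dup, fast++
slow=3 fast=6: a[fast]=7≠a[slow]=6 write a[4]=7, slow++,fast++
slow=4 fast=7: a[fast]=8≠a[slow]=7 write a[5]=8, slow++,fast++
slow=5 fast=8: a[fast]=8=a[slow] dup, fast++
slow=5 fast=9: a[fast]=8=a[slow] dup, fast++
slow=5 fast=10: a[fast]=9≠a[slow]=8 write a[6]=9, slow++,fast++
slow=6 fast=11: a[fast]=9=a[slow] dup, fast++
slow=6 fast=12: a[fast]=10≠a[slow]=9 write a[7]=10, slow++,fast++
slow=7 fast=13: a[fast]=10=a[slow] dup, fast++
slow=7 fast=14: a[fast]=10=a[slow] dup, fast++
slow=7 fast=15: a[fast]=11≠a[slow]=10 write a[8]=11, slow++,fast++
slow=8 fast=16: a[fast]=11=a[slow] dup, fast++
slow=8 fast=17: a[fast]=12≠a[slow]=11 write a[9]=12, slow++,fast++

length 10; prefix = [2, 3, 4, 6, 7, 8, 9, 10, 11, 12]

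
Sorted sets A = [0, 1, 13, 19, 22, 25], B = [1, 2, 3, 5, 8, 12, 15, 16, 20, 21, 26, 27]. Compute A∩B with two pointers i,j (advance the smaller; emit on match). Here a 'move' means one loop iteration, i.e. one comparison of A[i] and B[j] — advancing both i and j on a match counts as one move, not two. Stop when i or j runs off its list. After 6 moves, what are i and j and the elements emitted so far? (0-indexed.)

[i=0,j=0] 0<1 → i++
[i=1,j=0] 1==1 emit → i++,j++
[i=2,j=1] 13>2 → j++
[i=2,j=2] 13>3 → j++
[i=2,j=3] 13>5 → j++
[i=2,j=4] 13>8 → j++

i=2, j=5, emitted=[1]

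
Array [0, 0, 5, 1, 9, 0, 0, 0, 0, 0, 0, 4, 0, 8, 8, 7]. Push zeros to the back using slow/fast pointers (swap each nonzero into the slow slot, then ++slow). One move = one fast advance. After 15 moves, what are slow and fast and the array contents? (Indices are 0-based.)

slow=6, fast=15, a=[5, 1, 9, 4, 8, 8, 0, 0, 0, 0, 0, 0, 0, 0, 0, 7]

(s=0,f=0) a[fast]=0 → fast++
(s=0,f=1) a[fast]=0 → fast++
(s=0,f=2) a[fast]=5≠0 swap→a[0]=5 → slow++,fast++
(s=1,f=3) a[fast]=1≠0 swap→a[1]=1 → slow++,fast++
(s=2,f=4) a[fast]=9≠0 swap→a[2]=9 → slow++,fast++
(s=3,f=5) a[fast]=0 → fast++
(s=3,f=6) a[fast]=0 → fast++
(s=3,f=7) a[fast]=0 → fast++
(s=3,f=8) a[fast]=0 → fast++
(s=3,f=9) a[fast]=0 → fast++
(s=3,f=10) a[fast]=0 → fast++
(s=3,f=11) a[fast]=4≠0 swap→a[3]=4 → slow++,fast++
(s=4,f=12) a[fast]=0 → fast++
(s=4,f=13) a[fast]=8≠0 swap→a[4]=8 → slow++,fast++
(s=5,f=14) a[fast]=8≠0 swap→a[5]=8 → slow++,fast++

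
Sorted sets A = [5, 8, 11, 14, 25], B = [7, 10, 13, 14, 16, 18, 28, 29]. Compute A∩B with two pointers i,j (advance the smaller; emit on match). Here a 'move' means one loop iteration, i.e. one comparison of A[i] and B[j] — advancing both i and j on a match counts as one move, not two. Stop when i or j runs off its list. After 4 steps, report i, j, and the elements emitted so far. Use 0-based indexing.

i=2, j=2, emitted=[]

[i=0,j=0] 5<7 → i++
[i=1,j=0] 8>7 → j++
[i=1,j=1] 8<10 → i++
[i=2,j=1] 11>10 → j++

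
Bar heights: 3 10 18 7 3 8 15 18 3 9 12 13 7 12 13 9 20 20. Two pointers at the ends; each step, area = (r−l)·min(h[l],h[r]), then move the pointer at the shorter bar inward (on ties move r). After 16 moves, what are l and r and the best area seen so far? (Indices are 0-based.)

[0,17] min(3,20)*17=51 best=51 * → l++
[1,17] min(10,20)*16=160 best=160 * → l++
[2,17] min(18,20)*15=270 best=270 * → l++
[3,17] min(7,20)*14=98 best=270 → l++
[4,17] min(3,20)*13=39 best=270 → l++
[5,17] min(8,20)*12=96 best=270 → l++
[6,17] min(15,20)*11=165 best=270 → l++
[7,17] min(18,20)*10=180 best=270 → l++
[8,17] min(3,20)*9=27 best=270 → l++
[9,17] min(9,20)*8=72 best=270 → l++
[10,17] min(12,20)*7=84 best=270 → l++
[11,17] min(13,20)*6=78 best=270 → l++
[12,17] min(7,20)*5=35 best=270 → l++
[13,17] min(12,20)*4=48 best=270 → l++
[14,17] min(13,20)*3=39 best=270 → l++
[15,17] min(9,20)*2=18 best=270 → l++

l=16, r=17, best area=270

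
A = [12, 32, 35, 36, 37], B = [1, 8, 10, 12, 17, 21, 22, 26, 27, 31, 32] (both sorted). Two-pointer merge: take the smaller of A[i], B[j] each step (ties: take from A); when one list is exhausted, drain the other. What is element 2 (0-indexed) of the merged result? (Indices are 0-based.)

i=0 j=0: A[i]=12>B[j]=1 take 1, j++
i=0 j=1: A[i]=12>B[j]=8 take 8, j++
i=0 j=2: A[i]=12>B[j]=10 take 10, j++
i=0 j=3: A[i]=12<=B[j]=12 take 12, i++
i=1 j=3: A[i]=32>B[j]=12 take 12, j++
i=1 j=4: A[i]=32>B[j]=17 take 17, j++
i=1 j=5: A[i]=32>B[j]=21 take 21, j++
i=1 j=6: A[i]=32>B[j]=22 take 22, j++
i=1 j=7: A[i]=32>B[j]=26 take 26, j++
i=1 j=8: A[i]=32>B[j]=27 take 27, j++
i=1 j=9: A[i]=32>B[j]=31 take 31, j++
i=1 j=10: A[i]=32<=B[j]=32 take 32, i++
i=2 j=10: A[i]=35>B[j]=32 take 32, j++
i=2 j=11: B done, take A[i]=35, i++
i=3 j=11: B done, take A[i]=36, i++
i=4 j=11: B done, take A[i]=37, i++

merged[2] = 10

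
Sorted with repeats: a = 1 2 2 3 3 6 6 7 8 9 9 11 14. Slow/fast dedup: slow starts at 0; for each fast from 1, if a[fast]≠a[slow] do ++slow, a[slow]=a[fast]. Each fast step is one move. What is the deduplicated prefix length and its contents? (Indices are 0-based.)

slow=0 fast=1: a[fast]=2≠a[slow]=1 write a[1]=2, slow++,fast++
slow=1 fast=2: a[fast]=2=a[slow] dup, fast++
slow=1 fast=3: a[fast]=3≠a[slow]=2 write a[2]=3, slow++,fast++
slow=2 fast=4: a[fast]=3=a[slow] dup, fast++
slow=2 fast=5: a[fast]=6≠a[slow]=3 write a[3]=6, slow++,fast++
slow=3 fast=6: a[fast]=6=a[slow] dup, fast++
slow=3 fast=7: a[fast]=7≠a[slow]=6 write a[4]=7, slow++,fast++
slow=4 fast=8: a[fast]=8≠a[slow]=7 write a[5]=8, slow++,fast++
slow=5 fast=9: a[fast]=9≠a[slow]=8 write a[6]=9, slow++,fast++
slow=6 fast=10: a[fast]=9=a[slow] dup, fast++
slow=6 fast=11: a[fast]=11≠a[slow]=9 write a[7]=11, slow++,fast++
slow=7 fast=12: a[fast]=14≠a[slow]=11 write a[8]=14, slow++,fast++

length 9; prefix = [1, 2, 3, 6, 7, 8, 9, 11, 14]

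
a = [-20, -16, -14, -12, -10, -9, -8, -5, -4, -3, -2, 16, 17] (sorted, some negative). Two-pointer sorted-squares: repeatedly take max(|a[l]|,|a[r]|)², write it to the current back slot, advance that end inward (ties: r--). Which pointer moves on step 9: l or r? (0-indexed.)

[0,12] |-20|>|17| out[12]=400 → l++
[1,12] |-16|<=|17| out[11]=289 → r--
[1,11] |-16|<=|16| out[10]=256 → r--
[1,10] |-16|>|-2| out[9]=256 → l++
[2,10] |-14|>|-2| out[8]=196 → l++
[3,10] |-12|>|-2| out[7]=144 → l++
[4,10] |-10|>|-2| out[6]=100 → l++
[5,10] |-9|>|-2| out[5]=81 → l++
[6,10] |-8|>|-2| out[4]=64 → l++

l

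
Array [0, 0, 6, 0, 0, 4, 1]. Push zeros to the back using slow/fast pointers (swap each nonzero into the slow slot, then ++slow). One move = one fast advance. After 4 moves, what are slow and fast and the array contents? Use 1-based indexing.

slow=2, fast=5, a=[6, 0, 0, 0, 0, 4, 1]

slow=1 fast=1: a[fast]=0, fast++
slow=1 fast=2: a[fast]=0, fast++
slow=1 fast=3: a[fast]=6≠0 swap→a[1]=6, slow++,fast++
slow=2 fast=4: a[fast]=0, fast++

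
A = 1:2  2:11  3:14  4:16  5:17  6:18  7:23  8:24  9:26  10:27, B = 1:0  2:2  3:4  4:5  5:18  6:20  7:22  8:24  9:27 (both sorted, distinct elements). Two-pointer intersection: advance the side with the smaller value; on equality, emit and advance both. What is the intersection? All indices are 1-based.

intersection = [2, 18, 24, 27]

[i=1,j=1] 2>0 → j++
[i=1,j=2] 2==2 emit → i++,j++
[i=2,j=3] 11>4 → j++
[i=2,j=4] 11>5 → j++
[i=2,j=5] 11<18 → i++
[i=3,j=5] 14<18 → i++
[i=4,j=5] 16<18 → i++
[i=5,j=5] 17<18 → i++
[i=6,j=5] 18==18 emit → i++,j++
[i=7,j=6] 23>20 → j++
[i=7,j=7] 23>22 → j++
[i=7,j=8] 23<24 → i++
[i=8,j=8] 24==24 emit → i++,j++
[i=9,j=9] 26<27 → i++
[i=10,j=9] 27==27 emit → i++,j++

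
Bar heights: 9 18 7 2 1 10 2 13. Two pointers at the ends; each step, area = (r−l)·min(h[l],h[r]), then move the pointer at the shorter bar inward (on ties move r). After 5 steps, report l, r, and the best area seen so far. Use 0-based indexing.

l=0 r=7: min(9,13)*7=63 best=63 *, l++
l=1 r=7: min(18,13)*6=78 best=78 *, r--
l=1 r=6: min(18,2)*5=10 best=78, r--
l=1 r=5: min(18,10)*4=40 best=78, r--
l=1 r=4: min(18,1)*3=3 best=78, r--

l=1, r=3, best area=78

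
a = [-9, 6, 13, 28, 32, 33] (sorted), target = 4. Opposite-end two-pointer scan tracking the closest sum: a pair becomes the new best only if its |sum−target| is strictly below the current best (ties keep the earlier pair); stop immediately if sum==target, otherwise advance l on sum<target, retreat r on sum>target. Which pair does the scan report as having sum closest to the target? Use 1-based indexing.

pair (-9, 13) with sum 4 (|Δ|=0)

l=1 r=6: -9+33=24 d=20 *, r--
l=1 r=5: -9+32=23 d=19 *, r--
l=1 r=4: -9+28=19 d=15 *, r--
l=1 r=3: -9+13=4 d=0 *, stop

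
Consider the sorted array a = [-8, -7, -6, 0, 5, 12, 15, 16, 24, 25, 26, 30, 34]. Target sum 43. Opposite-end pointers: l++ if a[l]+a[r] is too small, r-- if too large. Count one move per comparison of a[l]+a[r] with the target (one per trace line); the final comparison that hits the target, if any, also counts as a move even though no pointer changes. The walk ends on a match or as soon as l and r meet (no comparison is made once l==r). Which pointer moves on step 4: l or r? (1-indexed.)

l=1 r=13: -8+34=26 <43, l++
l=2 r=13: -7+34=27 <43, l++
l=3 r=13: -6+34=28 <43, l++
l=4 r=13: 0+34=34 <43, l++

l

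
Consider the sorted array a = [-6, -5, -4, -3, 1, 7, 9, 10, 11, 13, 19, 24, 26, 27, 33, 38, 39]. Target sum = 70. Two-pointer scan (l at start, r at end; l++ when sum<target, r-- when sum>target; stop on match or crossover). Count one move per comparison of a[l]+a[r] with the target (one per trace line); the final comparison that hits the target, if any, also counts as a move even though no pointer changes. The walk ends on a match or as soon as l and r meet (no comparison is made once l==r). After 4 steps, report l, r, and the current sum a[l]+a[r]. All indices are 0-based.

l=0 r=16: -6+39=33 <70, l++
l=1 r=16: -5+39=34 <70, l++
l=2 r=16: -4+39=35 <70, l++
l=3 r=16: -3+39=36 <70, l++

l=4, r=16, sum=40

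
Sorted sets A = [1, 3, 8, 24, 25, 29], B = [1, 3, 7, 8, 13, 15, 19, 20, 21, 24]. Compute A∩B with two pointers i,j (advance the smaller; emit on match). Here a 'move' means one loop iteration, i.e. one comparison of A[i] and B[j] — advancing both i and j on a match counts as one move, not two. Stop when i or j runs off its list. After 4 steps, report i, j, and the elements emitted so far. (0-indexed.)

[i=0,j=0] 1==1 emit → i++,j++
[i=1,j=1] 3==3 emit → i++,j++
[i=2,j=2] 8>7 → j++
[i=2,j=3] 8==8 emit → i++,j++

i=3, j=4, emitted=[1, 3, 8]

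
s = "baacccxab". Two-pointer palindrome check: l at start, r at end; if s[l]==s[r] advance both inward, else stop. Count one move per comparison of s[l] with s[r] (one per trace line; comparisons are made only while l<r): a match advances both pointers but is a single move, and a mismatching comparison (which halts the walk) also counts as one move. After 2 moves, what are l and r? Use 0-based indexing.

l=0 r=8: 'b'=='b', l++,r--
l=1 r=7: 'a'=='a', l++,r--

l=2, r=6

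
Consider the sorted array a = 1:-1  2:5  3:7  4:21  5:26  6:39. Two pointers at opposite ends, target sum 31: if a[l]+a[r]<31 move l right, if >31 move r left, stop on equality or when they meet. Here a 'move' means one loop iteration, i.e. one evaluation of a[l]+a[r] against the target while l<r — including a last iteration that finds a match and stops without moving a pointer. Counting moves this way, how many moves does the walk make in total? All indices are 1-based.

3 moves

[1,6] -1+39=38 >31 → r--
[1,5] -1+26=25 <31 → l++
[2,5] 5+26=31 → found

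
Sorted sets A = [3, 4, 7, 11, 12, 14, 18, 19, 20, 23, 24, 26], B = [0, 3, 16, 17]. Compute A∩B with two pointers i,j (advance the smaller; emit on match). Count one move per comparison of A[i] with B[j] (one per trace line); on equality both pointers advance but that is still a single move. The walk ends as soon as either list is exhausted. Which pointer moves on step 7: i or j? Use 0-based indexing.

[i=0,j=0] 3>0 → j++
[i=0,j=1] 3==3 emit → i++,j++
[i=1,j=2] 4<16 → i++
[i=2,j=2] 7<16 → i++
[i=3,j=2] 11<16 → i++
[i=4,j=2] 12<16 → i++
[i=5,j=2] 14<16 → i++

i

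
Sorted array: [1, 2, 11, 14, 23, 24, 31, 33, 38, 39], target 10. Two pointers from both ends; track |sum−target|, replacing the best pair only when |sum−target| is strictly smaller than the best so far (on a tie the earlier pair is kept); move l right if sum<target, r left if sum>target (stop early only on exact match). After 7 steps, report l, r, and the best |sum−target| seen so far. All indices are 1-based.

l=1 r=10: 1+39=40 d=30 *, r--
l=1 r=9: 1+38=39 d=29 *, r--
l=1 r=8: 1+33=34 d=24 *, r--
l=1 r=7: 1+31=32 d=22 *, r--
l=1 r=6: 1+24=25 d=15 *, r--
l=1 r=5: 1+23=24 d=14 *, r--
l=1 r=4: 1+14=15 d=5 *, r--

l=1, r=3, best |Δ|=5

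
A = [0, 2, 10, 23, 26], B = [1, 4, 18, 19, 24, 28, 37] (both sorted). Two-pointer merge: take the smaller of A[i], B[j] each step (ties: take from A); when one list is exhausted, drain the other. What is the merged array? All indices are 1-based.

[i=1,j=1] A[i]=0<=B[j]=1 take 0 → i++
[i=2,j=1] A[i]=2>B[j]=1 take 1 → j++
[i=2,j=2] A[i]=2<=B[j]=4 take 2 → i++
[i=3,j=2] A[i]=10>B[j]=4 take 4 → j++
[i=3,j=3] A[i]=10<=B[j]=18 take 10 → i++
[i=4,j=3] A[i]=23>B[j]=18 take 18 → j++
[i=4,j=4] A[i]=23>B[j]=19 take 19 → j++
[i=4,j=5] A[i]=23<=B[j]=24 take 23 → i++
[i=5,j=5] A[i]=26>B[j]=24 take 24 → j++
[i=5,j=6] A[i]=26<=B[j]=28 take 26 → i++
[i=6,j=6] A done, take B[j]=28 → j++
[i=6,j=7] A done, take B[j]=37 → j++

[0, 1, 2, 4, 10, 18, 19, 23, 24, 26, 28, 37]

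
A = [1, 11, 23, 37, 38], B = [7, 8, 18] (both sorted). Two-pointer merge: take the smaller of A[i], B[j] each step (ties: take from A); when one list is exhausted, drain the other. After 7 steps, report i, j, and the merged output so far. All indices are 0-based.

[i=0,j=0] A[i]=1<=B[j]=7 take 1 → i++
[i=1,j=0] A[i]=11>B[j]=7 take 7 → j++
[i=1,j=1] A[i]=11>B[j]=8 take 8 → j++
[i=1,j=2] A[i]=11<=B[j]=18 take 11 → i++
[i=2,j=2] A[i]=23>B[j]=18 take 18 → j++
[i=2,j=3] B done, take A[i]=23 → i++
[i=3,j=3] B done, take A[i]=37 → i++

i=4, j=3, merged so far=[1, 7, 8, 11, 18, 23, 37]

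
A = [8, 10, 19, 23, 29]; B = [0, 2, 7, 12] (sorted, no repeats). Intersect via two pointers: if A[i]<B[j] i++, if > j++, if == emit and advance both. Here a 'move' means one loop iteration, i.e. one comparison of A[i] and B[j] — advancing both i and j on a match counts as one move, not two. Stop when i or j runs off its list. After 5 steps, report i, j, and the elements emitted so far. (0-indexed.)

i=0 j=0: 8>0, j++
i=0 j=1: 8>2, j++
i=0 j=2: 8>7, j++
i=0 j=3: 8<12, i++
i=1 j=3: 10<12, i++

i=2, j=3, emitted=[]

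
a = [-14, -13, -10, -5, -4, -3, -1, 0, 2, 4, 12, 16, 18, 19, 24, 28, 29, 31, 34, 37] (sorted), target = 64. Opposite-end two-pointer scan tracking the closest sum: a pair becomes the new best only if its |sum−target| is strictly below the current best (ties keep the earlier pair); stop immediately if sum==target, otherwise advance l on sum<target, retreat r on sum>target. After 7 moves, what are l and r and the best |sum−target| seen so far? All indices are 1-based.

l=8, r=20, best |Δ|=28

[1,20] -14+37=23 d=41 * → l++
[2,20] -13+37=24 d=40 * → l++
[3,20] -10+37=27 d=37 * → l++
[4,20] -5+37=32 d=32 * → l++
[5,20] -4+37=33 d=31 * → l++
[6,20] -3+37=34 d=30 * → l++
[7,20] -1+37=36 d=28 * → l++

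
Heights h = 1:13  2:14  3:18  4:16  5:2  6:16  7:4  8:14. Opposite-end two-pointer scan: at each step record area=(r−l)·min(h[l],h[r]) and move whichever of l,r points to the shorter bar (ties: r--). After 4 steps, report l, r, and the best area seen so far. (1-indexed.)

l=3, r=6, best area=91

[1,8] min(13,14)*7=91 best=91 * → l++
[2,8] min(14,14)*6=84 best=91 → r--
[2,7] min(14,4)*5=20 best=91 → r--
[2,6] min(14,16)*4=56 best=91 → l++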